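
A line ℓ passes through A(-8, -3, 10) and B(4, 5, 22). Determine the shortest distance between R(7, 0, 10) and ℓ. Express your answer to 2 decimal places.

A direction vector for ℓ is B − A = (12, 8, 12).
Taking (-8, -3, 10) on ℓ with direction v = (12, 8, 12): w = R − (-8, -3, 10) = (15, 3, 0), and w × v = (36, -180, 84).
Distance = |w × v| / |v| = √40752 / √352 ≈ 10.76.

10.76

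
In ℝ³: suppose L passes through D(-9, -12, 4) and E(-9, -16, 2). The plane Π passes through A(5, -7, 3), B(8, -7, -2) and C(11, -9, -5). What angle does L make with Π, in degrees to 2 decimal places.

37.86

A direction vector for L is E − D = (0, -4, -2).
AB = (3, 0, -5), AC = (6, -2, -8); a normal to Π is AB × AC = (-10, -6, -6).
Using A: Π has equation -10x - 6y - 6z = -26.
sin θ = |n·v| / (|n||v|) = |36| / (√172 · √20) = 0.61379.
θ ≈ 37.86°.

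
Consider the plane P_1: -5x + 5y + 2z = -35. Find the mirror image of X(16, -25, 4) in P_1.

λ = (n·X − d)/|n|² = (-197 − (-35))/54 = -3.
Reflection = X − 2λn = (16, -25, 4) − (-6)·(-5, 5, 2) = (-14, 5, 16).

(-14, 5, 16)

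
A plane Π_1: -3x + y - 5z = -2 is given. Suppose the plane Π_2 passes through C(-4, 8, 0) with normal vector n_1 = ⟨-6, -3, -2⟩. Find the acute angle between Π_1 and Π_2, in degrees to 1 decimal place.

Π_2: n_1·r = n_1·C gives -6x - 3y - 2z = 0.
cos θ = |n₁·n₂| / (|n₁||n₂|) = |25| / (√35 · √49).
θ = arccos(0.60368) ≈ 52.9°.

52.9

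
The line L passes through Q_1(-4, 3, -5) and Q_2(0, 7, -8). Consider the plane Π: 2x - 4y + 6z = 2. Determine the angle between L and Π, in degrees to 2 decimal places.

32.86

A direction vector for L is Q_2 − Q_1 = (4, 4, -3).
sin θ = |n·v| / (|n||v|) = |-26| / (√56 · √41) = 0.54261.
θ ≈ 32.86°.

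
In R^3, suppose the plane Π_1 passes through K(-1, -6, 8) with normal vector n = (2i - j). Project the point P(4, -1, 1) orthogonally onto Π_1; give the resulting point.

Π_1: n·r = n·K gives 2x - y = 4.
Foot = P − λn with λ = (n·P − d)/|n|² = (9 − 4)/5 = 1.
Foot = (4, -1, 1) − 1·(2, -1, 0) = (2, 0, 1).

(2, 0, 1)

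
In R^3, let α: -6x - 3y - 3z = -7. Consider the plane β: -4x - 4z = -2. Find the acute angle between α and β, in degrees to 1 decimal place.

cos θ = |n₁·n₂| / (|n₁||n₂|) = |36| / (√54 · √32).
θ = arccos(0.86603) ≈ 30.0°.

30.0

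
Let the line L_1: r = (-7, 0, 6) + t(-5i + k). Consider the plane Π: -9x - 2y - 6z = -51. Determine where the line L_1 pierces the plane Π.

(3, 0, 4)

Substitute r = (-7, 0, 6) + t(-5, 0, 1) into the plane: 27 + 39t = -51, so t = -2.
Intersection: (-7, 0, 6) + (-2)·(-5, 0, 1) = (3, 0, 4).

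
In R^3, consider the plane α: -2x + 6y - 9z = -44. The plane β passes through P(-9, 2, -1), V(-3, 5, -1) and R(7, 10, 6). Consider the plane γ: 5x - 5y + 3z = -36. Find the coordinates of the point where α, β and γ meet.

(-11, 1, 8)

PV = (6, 3, 0), PR = (16, 8, 7); a normal to β is PV × PR = (21, -42, 0).
Using P: β has equation 21x - 42y = -273.
Solving the 3×3 linear system -2x + 6y - 9z = -44, 21x - 42y = -273, 5x - 5y + 3z = -36 (e.g. by elimination or Cramer's rule, determinant = -1071) gives (-11, 1, 8).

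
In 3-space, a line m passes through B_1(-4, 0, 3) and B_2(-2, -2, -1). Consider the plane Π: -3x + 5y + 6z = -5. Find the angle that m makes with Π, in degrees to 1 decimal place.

77.4

A direction vector for m is B_2 − B_1 = (2, -2, -4).
sin θ = |n·v| / (|n||v|) = |-40| / (√70 · √24) = 0.97590.
θ ≈ 77.4°.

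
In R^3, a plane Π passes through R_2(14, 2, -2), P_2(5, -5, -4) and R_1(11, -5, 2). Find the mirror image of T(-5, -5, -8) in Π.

(-1, -9, -12)

R_2P_2 = (-9, -7, -2), R_2R_1 = (-3, -7, 4); a normal to Π is R_2P_2 × R_2R_1 = (-42, 42, 42).
Using R_2: Π has equation -42x + 42y + 42z = -588.
λ = (n·T − d)/|n|² = (-336 − (-588))/5292 = 1/21.
Reflection = T − 2λn = (-5, -5, -8) − (2/21)·(-42, 42, 42) = (-1, -9, -12).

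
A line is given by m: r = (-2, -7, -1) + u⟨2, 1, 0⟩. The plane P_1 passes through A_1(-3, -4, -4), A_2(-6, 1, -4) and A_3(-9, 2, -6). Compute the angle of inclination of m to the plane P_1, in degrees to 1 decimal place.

44.0

A_1A_2 = (-3, 5, 0), A_1A_3 = (-6, 6, -2); a normal to P_1 is A_1A_2 × A_1A_3 = (-10, -6, 12).
Using A_1: P_1 has equation -10x - 6y + 12z = 6.
sin θ = |n·v| / (|n||v|) = |-26| / (√280 · √5) = 0.69488.
θ ≈ 44.0°.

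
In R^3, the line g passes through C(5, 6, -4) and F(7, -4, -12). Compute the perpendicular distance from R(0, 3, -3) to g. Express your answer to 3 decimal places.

5.843

A direction vector for g is F − C = (2, -10, -8).
Taking (5, 6, -4) on g with direction v = (2, -10, -8): w = R − (5, 6, -4) = (-5, -3, 1), and w × v = (34, -38, 56).
Distance = |w × v| / |v| = √5736 / √168 ≈ 5.843.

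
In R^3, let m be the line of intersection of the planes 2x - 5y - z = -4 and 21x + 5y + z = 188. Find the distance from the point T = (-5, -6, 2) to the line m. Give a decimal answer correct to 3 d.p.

16.050

Direction of m: (2, -5, -1) × (21, 5, 1) = (0, -23, 115).
A point on m: solving the two plane equations with y = 4 gives (8, 4, 0).
Taking (8, 4, 0) on m with direction v = (0, -23, 115): w = T − (8, 4, 0) = (-13, -10, 2), and w × v = (-1104, 1495, 299).
Distance = |w × v| / |v| = √3543242 / √13754 ≈ 16.050.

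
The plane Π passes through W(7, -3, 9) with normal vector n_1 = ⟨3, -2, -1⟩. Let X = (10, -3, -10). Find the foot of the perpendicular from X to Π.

Π: n_1·r = n_1·W gives 3x - 2y - z = 18.
Foot = X − λn with λ = (n·X − d)/|n|² = (46 − 18)/14 = 2.
Foot = (10, -3, -10) − 2·(3, -2, -1) = (4, 1, -8).

(4, 1, -8)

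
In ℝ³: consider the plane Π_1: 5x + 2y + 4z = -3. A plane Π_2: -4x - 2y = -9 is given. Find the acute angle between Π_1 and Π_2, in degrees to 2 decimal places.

cos θ = |n₁·n₂| / (|n₁||n₂|) = |-24| / (√45 · √20).
θ = arccos(0.80000) ≈ 36.87°.

36.87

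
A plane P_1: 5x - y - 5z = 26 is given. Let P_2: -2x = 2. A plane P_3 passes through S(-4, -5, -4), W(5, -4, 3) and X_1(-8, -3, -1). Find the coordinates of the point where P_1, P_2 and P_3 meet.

(-1, -6, -5)

SW = (9, 1, 7), SX_1 = (-4, 2, 3); a normal to P_3 is SW × SX_1 = (-11, -55, 22).
Using S: P_3 has equation -11x - 55y + 22z = 231.
Solving the 3×3 linear system 5x - y - 5z = 26, -2x = 2, -11x - 55y + 22z = 231 (e.g. by elimination or Cramer's rule, determinant = -594) gives (-1, -6, -5).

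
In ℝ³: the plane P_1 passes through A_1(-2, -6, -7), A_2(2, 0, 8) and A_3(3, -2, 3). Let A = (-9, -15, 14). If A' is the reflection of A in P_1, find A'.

(-9, 15, 2)

A_1A_2 = (4, 6, 15), A_1A_3 = (5, 4, 10); a normal to P_1 is A_1A_2 × A_1A_3 = (0, 35, -14).
Using A_1: P_1 has equation 35y - 14z = -112.
λ = (n·A − d)/|n|² = (-721 − (-112))/1421 = -3/7.
Reflection = A − 2λn = (-9, -15, 14) − (-6/7)·(0, 35, -14) = (-9, 15, 2).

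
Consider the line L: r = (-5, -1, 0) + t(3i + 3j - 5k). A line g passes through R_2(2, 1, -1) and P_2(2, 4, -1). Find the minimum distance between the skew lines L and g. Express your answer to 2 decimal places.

A direction vector for g is P_2 − R_2 = (0, 3, 0).
Common perpendicular direction n = (3, 3, -5) × (0, 3, 0) = (15, 0, 9).
With w = (2, 1, -1) − (-5, -1, 0) = (7, 2, -1), w · n = 96.
Distance = |w · n| / |n| = |96| / √306 ≈ 5.49.

5.49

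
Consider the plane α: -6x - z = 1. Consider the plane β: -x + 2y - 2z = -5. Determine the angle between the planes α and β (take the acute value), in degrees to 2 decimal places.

64.00

cos θ = |n₁·n₂| / (|n₁||n₂|) = |8| / (√37 · √9).
θ = arccos(0.43840) ≈ 64.00°.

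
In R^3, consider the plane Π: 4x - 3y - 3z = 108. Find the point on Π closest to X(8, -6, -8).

(12, -9, -11)

Foot = X − λn with λ = (n·X − d)/|n|² = (74 − 108)/34 = -1.
Foot = (8, -6, -8) − (-1)·(4, -3, -3) = (12, -9, -11).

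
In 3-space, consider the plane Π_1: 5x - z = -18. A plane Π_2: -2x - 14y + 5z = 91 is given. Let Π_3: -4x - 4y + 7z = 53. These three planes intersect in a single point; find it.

(-3, -5, 3)

Solving the 3×3 linear system 5x - z = -18, -2x - 14y + 5z = 91, -4x - 4y + 7z = 53 (e.g. by elimination or Cramer's rule, determinant = -342) gives (-3, -5, 3).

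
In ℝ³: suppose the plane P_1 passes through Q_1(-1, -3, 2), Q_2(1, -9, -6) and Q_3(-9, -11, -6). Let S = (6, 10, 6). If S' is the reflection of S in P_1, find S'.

Q_1Q_2 = (2, -6, -8), Q_1Q_3 = (-8, -8, -8); a normal to P_1 is Q_1Q_2 × Q_1Q_3 = (-16, 80, -64).
Using Q_1: P_1 has equation -16x + 80y - 64z = -352.
λ = (n·S − d)/|n|² = (320 − (-352))/10752 = 1/16.
Reflection = S − 2λn = (6, 10, 6) − (1/8)·(-16, 80, -64) = (8, 0, 14).

(8, 0, 14)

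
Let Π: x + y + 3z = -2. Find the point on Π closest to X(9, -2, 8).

(6, -5, -1)

Foot = X − λn with λ = (n·X − d)/|n|² = (31 − (-2))/11 = 3.
Foot = (9, -2, 8) − 3·(1, 1, 3) = (6, -5, -1).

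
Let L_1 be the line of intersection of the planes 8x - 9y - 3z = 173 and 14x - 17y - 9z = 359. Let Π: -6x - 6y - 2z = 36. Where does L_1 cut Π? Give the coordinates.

(7, -9, -12)

Direction of L_1: (8, -9, -3) × (14, -17, -9) = (30, 30, -10).
A point on L_1: solving the two plane equations with x = 4 gives (4, -12, -11).
Substitute r = (4, -12, -11) + t(30, 30, -10) into the plane: 70 + (-340)t = 36, so t = 1/10.
Intersection: (4, -12, -11) + (1/10)·(30, 30, -10) = (7, -9, -12).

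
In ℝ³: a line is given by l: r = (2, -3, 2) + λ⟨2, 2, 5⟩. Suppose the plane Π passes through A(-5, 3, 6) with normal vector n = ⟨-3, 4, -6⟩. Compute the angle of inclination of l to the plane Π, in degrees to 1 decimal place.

Π: n·r = n·A gives -3x + 4y - 6z = -9.
sin θ = |n·v| / (|n||v|) = |-28| / (√61 · √33) = 0.62407.
θ ≈ 38.6°.

38.6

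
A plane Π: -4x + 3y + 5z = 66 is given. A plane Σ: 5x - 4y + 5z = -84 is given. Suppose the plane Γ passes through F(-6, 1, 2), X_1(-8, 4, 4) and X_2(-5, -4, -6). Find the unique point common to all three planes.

FX_1 = (-2, 3, 2), FX_2 = (1, -5, -8); a normal to Γ is FX_1 × FX_2 = (-14, -14, 7).
Using F: Γ has equation -14x - 14y + 7z = 84.
Solving the 3×3 linear system -4x + 3y + 5z = 66, 5x - 4y + 5z = -84, -14x - 14y + 7z = 84 (e.g. by elimination or Cramer's rule, determinant = -1113) gives (-12, 6, 0).

(-12, 6, 0)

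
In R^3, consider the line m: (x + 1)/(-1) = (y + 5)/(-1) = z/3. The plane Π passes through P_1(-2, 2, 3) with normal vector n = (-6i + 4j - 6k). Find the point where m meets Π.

m has direction (-1, -1, 3) through (-1, -5, 0).
Π: n·r = n·P_1 gives -6x + 4y - 6z = 2.
Substitute r = (-1, -5, 0) + t(-1, -1, 3) into the plane: -14 + (-16)t = 2, so t = -1.
Intersection: (-1, -5, 0) + (-1)·(-1, -1, 3) = (0, -4, -3).

(0, -4, -3)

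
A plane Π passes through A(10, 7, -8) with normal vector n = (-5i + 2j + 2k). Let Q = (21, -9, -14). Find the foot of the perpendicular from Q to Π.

Π: n·r = n·A gives -5x + 2y + 2z = -52.
Foot = Q − λn with λ = (n·Q − d)/|n|² = (-151 − (-52))/33 = -3.
Foot = (21, -9, -14) − (-3)·(-5, 2, 2) = (6, -3, -8).

(6, -3, -8)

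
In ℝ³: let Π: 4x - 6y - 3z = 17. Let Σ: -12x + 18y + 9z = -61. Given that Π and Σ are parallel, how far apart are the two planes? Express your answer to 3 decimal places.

0.427

Rescale Σ by 1/(-3): 4x - 6y - 3z = 61/3. Then distance = |17 − (61/3)| / √61 ≈ 0.427.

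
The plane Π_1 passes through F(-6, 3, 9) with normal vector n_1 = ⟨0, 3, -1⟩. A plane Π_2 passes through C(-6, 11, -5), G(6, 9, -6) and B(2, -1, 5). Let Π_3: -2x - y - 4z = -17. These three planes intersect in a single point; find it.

Π_1: n_1·r = n_1·F gives 3y - z = 0.
CG = (12, -2, -1), CB = (8, -12, 10); a normal to Π_2 is CG × CB = (-32, -128, -128).
Using C: Π_2 has equation -32x - 128y - 128z = -576.
Solving the 3×3 linear system 3y - z = 0, -32x - 128y - 128z = -576, -2x - y - 4z = -17 (e.g. by elimination or Cramer's rule, determinant = 608) gives (2, 1, 3).

(2, 1, 3)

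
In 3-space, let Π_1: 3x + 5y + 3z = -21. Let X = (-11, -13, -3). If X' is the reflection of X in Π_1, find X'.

λ = (n·X − d)/|n|² = (-107 − (-21))/43 = -2.
Reflection = X − 2λn = (-11, -13, -3) − (-4)·(3, 5, 3) = (1, 7, 9).

(1, 7, 9)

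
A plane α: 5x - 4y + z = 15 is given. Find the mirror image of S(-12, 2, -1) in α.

λ = (n·S − d)/|n|² = (-69 − 15)/42 = -2.
Reflection = S − 2λn = (-12, 2, -1) − (-4)·(5, -4, 1) = (8, -14, 3).

(8, -14, 3)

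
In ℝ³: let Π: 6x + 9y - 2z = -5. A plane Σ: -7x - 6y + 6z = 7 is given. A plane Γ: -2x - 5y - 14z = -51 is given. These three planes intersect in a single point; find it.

Solving the 3×3 linear system 6x + 9y - 2z = -5, -7x - 6y + 6z = 7, -2x - 5y - 14z = -51 (e.g. by elimination or Cramer's rule, determinant = -352) gives (5, -3, 4).

(5, -3, 4)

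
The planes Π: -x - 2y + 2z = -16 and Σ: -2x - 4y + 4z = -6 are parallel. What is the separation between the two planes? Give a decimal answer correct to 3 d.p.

Rescale Σ by 1/2: -x - 2y + 2z = -3. Then distance = |-16 − (-3)| / √9 ≈ 4.333.

4.333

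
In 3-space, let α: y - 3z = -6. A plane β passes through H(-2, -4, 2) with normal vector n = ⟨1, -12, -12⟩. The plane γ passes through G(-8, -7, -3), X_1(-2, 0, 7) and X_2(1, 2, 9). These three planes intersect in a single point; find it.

β: n·r = n·H gives x - 12y - 12z = 22.
GX_1 = (6, 7, 10), GX_2 = (9, 9, 12); a normal to γ is GX_1 × GX_2 = (-6, 18, -9).
Using G: γ has equation -6x + 18y - 9z = -51.
Solving the 3×3 linear system y - 3z = -6, x - 12y - 12z = 22, -6x + 18y - 9z = -51 (e.g. by elimination or Cramer's rule, determinant = 243) gives (-2, -3, 1).

(-2, -3, 1)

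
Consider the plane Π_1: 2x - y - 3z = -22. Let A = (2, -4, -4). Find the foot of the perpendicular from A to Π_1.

(-4, -1, 5)

Foot = A − λn with λ = (n·A − d)/|n|² = (20 − (-22))/14 = 3.
Foot = (2, -4, -4) − 3·(2, -1, -3) = (-4, -1, 5).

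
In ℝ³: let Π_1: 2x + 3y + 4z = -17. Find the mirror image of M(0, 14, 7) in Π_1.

(-12, -4, -17)

λ = (n·M − d)/|n|² = (70 − (-17))/29 = 3.
Reflection = M − 2λn = (0, 14, 7) − 6·(2, 3, 4) = (-12, -4, -17).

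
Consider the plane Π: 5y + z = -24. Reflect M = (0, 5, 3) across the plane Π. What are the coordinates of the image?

(0, -15, -1)

λ = (n·M − d)/|n|² = (28 − (-24))/26 = 2.
Reflection = M − 2λn = (0, 5, 3) − 4·(0, 5, 1) = (0, -15, -1).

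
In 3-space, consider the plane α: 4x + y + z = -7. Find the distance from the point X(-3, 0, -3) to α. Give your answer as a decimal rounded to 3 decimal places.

1.886

n·X − d = (4)·(-3) + (1)·(0) + (1)·(-3) − (-7) = -8; |n| = √18.
Distance = |-8| / √18 = 8/√18 ≈ 1.886.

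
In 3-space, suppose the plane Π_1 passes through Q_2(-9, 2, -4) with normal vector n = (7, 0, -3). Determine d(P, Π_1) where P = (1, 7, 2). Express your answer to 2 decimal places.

Π_1: n·r = n·Q_2 gives 7x - 3z = -51.
n·P − d = (7)·(1) + (0)·(7) + (-3)·(2) − (-51) = 52; |n| = √58.
Distance = |52| / √58 = 52/√58 ≈ 6.83.

6.83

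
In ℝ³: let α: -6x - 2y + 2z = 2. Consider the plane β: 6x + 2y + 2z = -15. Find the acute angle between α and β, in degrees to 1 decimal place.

35.1

cos θ = |n₁·n₂| / (|n₁||n₂|) = |-36| / (√44 · √44).
θ = arccos(0.81818) ≈ 35.1°.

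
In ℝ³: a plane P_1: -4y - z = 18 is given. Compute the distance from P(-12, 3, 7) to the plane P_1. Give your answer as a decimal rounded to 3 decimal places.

n·P − d = (0)·(-12) + (-4)·(3) + (-1)·(7) − 18 = -37; |n| = √17.
Distance = |-37| / √17 = 37/√17 ≈ 8.974.

8.974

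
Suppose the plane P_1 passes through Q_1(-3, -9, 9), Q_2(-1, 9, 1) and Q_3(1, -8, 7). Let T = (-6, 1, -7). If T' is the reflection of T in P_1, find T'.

Q_1Q_2 = (2, 18, -8), Q_1Q_3 = (4, 1, -2); a normal to P_1 is Q_1Q_2 × Q_1Q_3 = (-28, -28, -70).
Using Q_1: P_1 has equation -28x - 28y - 70z = -294.
λ = (n·T − d)/|n|² = (630 − (-294))/6468 = 1/7.
Reflection = T − 2λn = (-6, 1, -7) − (2/7)·(-28, -28, -70) = (2, 9, 13).

(2, 9, 13)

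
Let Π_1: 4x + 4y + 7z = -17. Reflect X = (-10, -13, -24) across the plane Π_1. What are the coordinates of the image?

λ = (n·X − d)/|n|² = (-260 − (-17))/81 = -3.
Reflection = X − 2λn = (-10, -13, -24) − (-6)·(4, 4, 7) = (14, 11, 18).

(14, 11, 18)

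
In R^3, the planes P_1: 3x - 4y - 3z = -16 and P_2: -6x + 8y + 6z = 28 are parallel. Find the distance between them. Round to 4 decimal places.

0.3430

Rescale P_2 by 1/(-2): 3x - 4y - 3z = -14. Then distance = |-16 − (-14)| / √34 ≈ 0.3430.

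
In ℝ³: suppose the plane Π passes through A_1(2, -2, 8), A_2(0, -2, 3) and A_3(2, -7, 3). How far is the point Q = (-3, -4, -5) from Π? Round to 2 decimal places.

0.52

A_1A_2 = (-2, 0, -5), A_1A_3 = (0, -5, -5); a normal to Π is A_1A_2 × A_1A_3 = (-25, -10, 10).
Using A_1: Π has equation -25x - 10y + 10z = 50.
n·Q − d = (-25)·(-3) + (-10)·(-4) + (10)·(-5) − 50 = 15; |n| = √825.
Distance = |15| / √825 = 15/√825 ≈ 0.52.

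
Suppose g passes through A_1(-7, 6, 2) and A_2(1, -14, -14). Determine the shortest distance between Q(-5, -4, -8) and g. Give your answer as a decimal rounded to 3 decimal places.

2.765

A direction vector for g is A_2 − A_1 = (8, -20, -16).
Taking (-7, 6, 2) on g with direction v = (8, -20, -16): w = Q − (-7, 6, 2) = (2, -10, -10), and w × v = (-40, -48, 40).
Distance = |w × v| / |v| = √5504 / √720 ≈ 2.765.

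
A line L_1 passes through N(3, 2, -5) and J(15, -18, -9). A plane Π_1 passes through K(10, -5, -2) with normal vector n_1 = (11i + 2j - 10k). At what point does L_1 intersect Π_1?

(6, -3, -6)

A direction vector for L_1 is J − N = (12, -20, -4).
Π_1: n_1·r = n_1·K gives 11x + 2y - 10z = 120.
Substitute r = (3, 2, -5) + t(12, -20, -4) into the plane: 87 + 132t = 120, so t = 1/4.
Intersection: (3, 2, -5) + (1/4)·(12, -20, -4) = (6, -3, -6).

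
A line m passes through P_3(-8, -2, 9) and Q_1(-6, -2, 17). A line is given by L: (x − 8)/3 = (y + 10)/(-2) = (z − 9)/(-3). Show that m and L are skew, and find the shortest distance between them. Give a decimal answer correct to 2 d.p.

A direction vector for m is Q_1 − P_3 = (2, 0, 8).
L has direction (3, -2, -3) through (8, -10, 9).
Common perpendicular direction n = (2, 0, 8) × (3, -2, -3) = (16, 30, -4).
With w = (8, -10, 9) − (-8, -2, 9) = (16, -8, 0), w · n = 16.
Since n ≠ 0 the lines are not parallel, and w · n = 16 ≠ 0 so they do not intersect; hence they are skew.
Distance = |w · n| / |n| = |16| / √1172 ≈ 0.47.

0.47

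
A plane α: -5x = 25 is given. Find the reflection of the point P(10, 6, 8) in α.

λ = (n·P − d)/|n|² = (-50 − 25)/25 = -3.
Reflection = P − 2λn = (10, 6, 8) − (-6)·(-5, 0, 0) = (-20, 6, 8).

(-20, 6, 8)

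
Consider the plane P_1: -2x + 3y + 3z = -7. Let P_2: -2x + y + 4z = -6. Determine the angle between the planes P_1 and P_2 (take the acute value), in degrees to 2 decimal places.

27.88

cos θ = |n₁·n₂| / (|n₁||n₂|) = |19| / (√22 · √21).
θ = arccos(0.88396) ≈ 27.88°.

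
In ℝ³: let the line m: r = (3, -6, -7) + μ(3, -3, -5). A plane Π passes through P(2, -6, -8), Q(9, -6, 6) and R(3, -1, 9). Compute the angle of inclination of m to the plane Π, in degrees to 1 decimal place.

PQ = (7, 0, 14), PR = (1, 5, 17); a normal to Π is PQ × PR = (-70, -105, 35).
Using P: Π has equation -70x - 105y + 35z = 210.
sin θ = |n·v| / (|n||v|) = |-70| / (√17150 · √43) = 0.08151.
θ ≈ 4.7°.

4.7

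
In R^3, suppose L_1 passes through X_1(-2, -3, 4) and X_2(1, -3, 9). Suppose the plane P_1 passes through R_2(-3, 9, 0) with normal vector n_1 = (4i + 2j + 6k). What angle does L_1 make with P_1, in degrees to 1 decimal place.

74.3

A direction vector for L_1 is X_2 − X_1 = (3, 0, 5).
P_1: n_1·r = n_1·R_2 gives 4x + 2y + 6z = 6.
sin θ = |n·v| / (|n||v|) = |42| / (√56 · √34) = 0.96253.
θ ≈ 74.3°.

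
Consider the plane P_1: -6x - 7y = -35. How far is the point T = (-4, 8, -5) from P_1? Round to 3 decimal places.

0.325

n·T − d = (-6)·(-4) + (-7)·(8) + (0)·(-5) − (-35) = 3; |n| = √85.
Distance = |3| / √85 = 3/√85 ≈ 0.325.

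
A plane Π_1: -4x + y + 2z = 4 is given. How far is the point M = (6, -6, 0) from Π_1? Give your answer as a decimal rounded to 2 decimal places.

7.42

n·M − d = (-4)·(6) + (1)·(-6) + (2)·(0) − 4 = -34; |n| = √21.
Distance = |-34| / √21 = 34/√21 ≈ 7.42.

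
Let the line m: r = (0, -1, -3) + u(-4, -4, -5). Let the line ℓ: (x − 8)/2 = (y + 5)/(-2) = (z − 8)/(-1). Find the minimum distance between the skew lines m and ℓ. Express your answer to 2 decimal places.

ℓ has direction (2, -2, -1) through (8, -5, 8).
Common perpendicular direction n = (-4, -4, -5) × (2, -2, -1) = (-6, -14, 16).
With w = (8, -5, 8) − (0, -1, -3) = (8, -4, 11), w · n = 184.
Distance = |w · n| / |n| = |184| / √488 ≈ 8.33.

8.33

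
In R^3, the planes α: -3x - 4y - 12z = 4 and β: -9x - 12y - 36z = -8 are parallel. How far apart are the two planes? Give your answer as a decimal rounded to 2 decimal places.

0.51

Rescale β by 1/3: -3x - 4y - 12z = -8/3. Then distance = |4 − (-8/3)| / √169 ≈ 0.51.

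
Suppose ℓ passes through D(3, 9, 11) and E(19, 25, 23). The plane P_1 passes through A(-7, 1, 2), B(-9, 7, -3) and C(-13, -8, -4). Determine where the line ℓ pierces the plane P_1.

A direction vector for ℓ is E − D = (16, 16, 12).
AB = (-2, 6, -5), AC = (-6, -9, -6); a normal to P_1 is AB × AC = (-81, 18, 54).
Using A: P_1 has equation -81x + 18y + 54z = 693.
Substitute r = (3, 9, 11) + t(16, 16, 12) into the plane: 513 + (-360)t = 693, so t = -1/2.
Intersection: (3, 9, 11) + (-1/2)·(16, 16, 12) = (-5, 1, 5).

(-5, 1, 5)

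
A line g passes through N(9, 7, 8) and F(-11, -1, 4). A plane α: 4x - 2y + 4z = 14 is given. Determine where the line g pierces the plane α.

(-1, 3, 6)

A direction vector for g is F − N = (-20, -8, -4).
Substitute r = (9, 7, 8) + t(-20, -8, -4) into the plane: 54 + (-80)t = 14, so t = 1/2.
Intersection: (9, 7, 8) + (1/2)·(-20, -8, -4) = (-1, 3, 6).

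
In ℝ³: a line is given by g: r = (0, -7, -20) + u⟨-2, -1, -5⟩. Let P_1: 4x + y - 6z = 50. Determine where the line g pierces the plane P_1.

Substitute r = (0, -7, -20) + t(-2, -1, -5) into the plane: 113 + 21t = 50, so t = -3.
Intersection: (0, -7, -20) + (-3)·(-2, -1, -5) = (6, -4, -5).

(6, -4, -5)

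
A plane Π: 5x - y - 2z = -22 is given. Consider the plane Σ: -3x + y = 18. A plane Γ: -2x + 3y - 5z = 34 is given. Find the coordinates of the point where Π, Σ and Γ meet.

Solving the 3×3 linear system 5x - y - 2z = -22, -3x + y = 18, -2x + 3y - 5z = 34 (e.g. by elimination or Cramer's rule, determinant = 4) gives (-5, 3, -3).

(-5, 3, -3)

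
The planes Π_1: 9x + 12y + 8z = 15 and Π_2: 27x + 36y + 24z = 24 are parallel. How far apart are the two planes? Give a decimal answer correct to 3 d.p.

0.412

Rescale Π_2 by 1/3: 9x + 12y + 8z = 8. Then distance = |15 − 8| / √289 ≈ 0.412.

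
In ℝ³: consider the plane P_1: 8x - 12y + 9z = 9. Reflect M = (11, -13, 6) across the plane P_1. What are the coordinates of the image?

(-5, 11, -12)

λ = (n·M − d)/|n|² = (298 − 9)/289 = 1.
Reflection = M − 2λn = (11, -13, 6) − 2·(8, -12, 9) = (-5, 11, -12).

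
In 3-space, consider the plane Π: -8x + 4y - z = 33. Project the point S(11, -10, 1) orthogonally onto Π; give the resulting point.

Foot = S − λn with λ = (n·S − d)/|n|² = (-129 − 33)/81 = -2.
Foot = (11, -10, 1) − (-2)·(-8, 4, -1) = (-5, -2, -1).

(-5, -2, -1)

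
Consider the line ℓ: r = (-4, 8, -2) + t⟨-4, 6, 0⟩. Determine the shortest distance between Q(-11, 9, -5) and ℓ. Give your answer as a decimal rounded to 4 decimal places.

Taking (-4, 8, -2) on ℓ with direction v = (-4, 6, 0): w = Q − (-4, 8, -2) = (-7, 1, -3), and w × v = (18, 12, -38).
Distance = |w × v| / |v| = √1912 / √52 ≈ 6.0638.

6.0638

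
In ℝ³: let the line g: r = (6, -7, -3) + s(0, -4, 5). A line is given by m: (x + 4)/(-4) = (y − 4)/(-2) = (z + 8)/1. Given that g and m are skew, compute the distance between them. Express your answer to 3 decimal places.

7.603

m has direction (-4, -2, 1) through (-4, 4, -8).
Common perpendicular direction n = (0, -4, 5) × (-4, -2, 1) = (6, -20, -16).
With w = (-4, 4, -8) − (6, -7, -3) = (-10, 11, -5), w · n = -200.
Distance = |w · n| / |n| = |-200| / √692 ≈ 7.603.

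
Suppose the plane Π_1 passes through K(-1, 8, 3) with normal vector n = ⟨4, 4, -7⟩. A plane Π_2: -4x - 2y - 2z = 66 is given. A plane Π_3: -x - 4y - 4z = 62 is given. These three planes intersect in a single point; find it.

Π_1: n·r = n·K gives 4x + 4y - 7z = 7.
Solving the 3×3 linear system 4x + 4y - 7z = 7, -4x - 2y - 2z = 66, -x - 4y - 4z = 62 (e.g. by elimination or Cramer's rule, determinant = -154) gives (-10, -4, -9).

(-10, -4, -9)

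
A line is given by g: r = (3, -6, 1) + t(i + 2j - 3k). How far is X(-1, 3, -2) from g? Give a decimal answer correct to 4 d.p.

8.2592

Taking (3, -6, 1) on g with direction v = (1, 2, -3): w = X − (3, -6, 1) = (-4, 9, -3), and w × v = (-21, -15, -17).
Distance = |w × v| / |v| = √955 / √14 ≈ 8.2592.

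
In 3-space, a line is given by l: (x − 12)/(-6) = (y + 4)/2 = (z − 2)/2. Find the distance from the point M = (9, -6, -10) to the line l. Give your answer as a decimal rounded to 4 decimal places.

12.4389

l has direction (-6, 2, 2) through (12, -4, 2).
Taking (12, -4, 2) on l with direction v = (-6, 2, 2): w = M − (12, -4, 2) = (-3, -2, -12), and w × v = (20, 78, -18).
Distance = |w × v| / |v| = √6808 / √44 ≈ 12.4389.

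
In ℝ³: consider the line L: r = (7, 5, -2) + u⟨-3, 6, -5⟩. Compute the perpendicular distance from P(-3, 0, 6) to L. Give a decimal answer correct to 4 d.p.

12.8896

Taking (7, 5, -2) on L with direction v = (-3, 6, -5): w = P − (7, 5, -2) = (-10, -5, 8), and w × v = (-23, -74, -75).
Distance = |w × v| / |v| = √11630 / √70 ≈ 12.8896.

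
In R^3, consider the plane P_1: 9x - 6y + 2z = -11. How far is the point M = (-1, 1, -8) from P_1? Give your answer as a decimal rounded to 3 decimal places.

n·M − d = (9)·(-1) + (-6)·(1) + (2)·(-8) − (-11) = -20; |n| = √121.
Distance = |-20| / √121 = 20/√121 ≈ 1.818.

1.818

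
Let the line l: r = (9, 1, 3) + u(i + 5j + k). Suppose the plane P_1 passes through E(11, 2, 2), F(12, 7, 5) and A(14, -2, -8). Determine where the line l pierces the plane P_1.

EF = (1, 5, 3), EA = (3, -4, -10); a normal to P_1 is EF × EA = (-38, 19, -19).
Using E: P_1 has equation -38x + 19y - 19z = -418.
Substitute r = (9, 1, 3) + t(1, 5, 1) into the plane: -380 + 38t = -418, so t = -1.
Intersection: (9, 1, 3) + (-1)·(1, 5, 1) = (8, -4, 2).

(8, -4, 2)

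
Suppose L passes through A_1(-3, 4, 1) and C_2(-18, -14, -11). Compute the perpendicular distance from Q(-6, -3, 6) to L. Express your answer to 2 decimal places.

8.08

A direction vector for L is C_2 − A_1 = (-15, -18, -12).
Taking (-3, 4, 1) on L with direction v = (-15, -18, -12): w = Q − (-3, 4, 1) = (-3, -7, 5), and w × v = (174, -111, -51).
Distance = |w × v| / |v| = √45198 / √693 ≈ 8.08.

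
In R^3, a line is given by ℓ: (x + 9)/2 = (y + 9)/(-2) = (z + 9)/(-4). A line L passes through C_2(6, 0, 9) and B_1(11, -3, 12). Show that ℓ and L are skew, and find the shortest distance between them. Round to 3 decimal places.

ℓ has direction (2, -2, -4) through (-9, -9, -9).
A direction vector for L is B_1 − C_2 = (5, -3, 3).
Common perpendicular direction n = (2, -2, -4) × (5, -3, 3) = (-18, -26, 4).
With w = (6, 0, 9) − (-9, -9, -9) = (15, 9, 18), w · n = -432.
Since n ≠ 0 the lines are not parallel, and w · n = -432 ≠ 0 so they do not intersect; hence they are skew.
Distance = |w · n| / |n| = |-432| / √1016 ≈ 13.553.

13.553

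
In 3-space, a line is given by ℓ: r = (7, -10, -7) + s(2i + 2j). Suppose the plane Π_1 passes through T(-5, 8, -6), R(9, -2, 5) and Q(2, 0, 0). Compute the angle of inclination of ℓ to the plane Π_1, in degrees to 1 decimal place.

16.9

TR = (14, -10, 11), TQ = (7, -8, 6); a normal to Π_1 is TR × TQ = (28, -7, -42).
Using T: Π_1 has equation 28x - 7y - 42z = 56.
sin θ = |n·v| / (|n||v|) = |42| / (√2597 · √8) = 0.29139.
θ ≈ 16.9°.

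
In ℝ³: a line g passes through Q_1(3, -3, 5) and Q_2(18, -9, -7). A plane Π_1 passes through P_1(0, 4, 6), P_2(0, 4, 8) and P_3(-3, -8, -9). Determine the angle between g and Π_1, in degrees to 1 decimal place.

A direction vector for g is Q_2 − Q_1 = (15, -6, -12).
P_1P_2 = (0, 0, 2), P_1P_3 = (-3, -12, -15); a normal to Π_1 is P_1P_2 × P_1P_3 = (24, -6, 0).
Using P_1: Π_1 has equation 24x - 6y = -24.
sin θ = |n·v| / (|n||v|) = |396| / (√612 · √405) = 0.79541.
θ ≈ 52.7°.

52.7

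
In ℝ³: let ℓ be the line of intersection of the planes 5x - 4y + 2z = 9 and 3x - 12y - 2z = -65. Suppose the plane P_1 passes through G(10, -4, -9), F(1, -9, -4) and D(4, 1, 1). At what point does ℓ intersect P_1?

(5, 6, 4)

Direction of ℓ: (5, -4, 2) × (3, -12, -2) = (32, 16, -48).
A point on ℓ: solving the two plane equations with x = -3 gives (-3, 2, 16).
GF = (-9, -5, 5), GD = (-6, 5, 10); a normal to P_1 is GF × GD = (-75, 60, -75).
Using G: P_1 has equation -75x + 60y - 75z = -315.
Substitute r = (-3, 2, 16) + t(32, 16, -48) into the plane: -855 + 2160t = -315, so t = 1/4.
Intersection: (-3, 2, 16) + (1/4)·(32, 16, -48) = (5, 6, 4).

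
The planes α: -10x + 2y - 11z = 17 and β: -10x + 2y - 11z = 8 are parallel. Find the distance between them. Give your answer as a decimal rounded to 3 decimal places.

0.600

Same normal n = (-10, 2, -11) with |n| = √225; distance = |17 − 8| / |n| = 9/√225 ≈ 0.600.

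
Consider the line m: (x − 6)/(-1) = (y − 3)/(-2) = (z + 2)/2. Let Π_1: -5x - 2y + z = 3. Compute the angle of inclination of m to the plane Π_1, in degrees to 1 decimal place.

m has direction (-1, -2, 2) through (6, 3, -2).
sin θ = |n·v| / (|n||v|) = |11| / (√30 · √9) = 0.66944.
θ ≈ 42.0°.

42.0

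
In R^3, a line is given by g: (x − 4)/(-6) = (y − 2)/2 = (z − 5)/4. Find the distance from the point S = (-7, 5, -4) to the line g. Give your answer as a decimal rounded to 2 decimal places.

g has direction (-6, 2, 4) through (4, 2, 5).
Taking (4, 2, 5) on g with direction v = (-6, 2, 4): w = S − (4, 2, 5) = (-11, 3, -9), and w × v = (30, 98, -4).
Distance = |w × v| / |v| = √10520 / √56 ≈ 13.71.

13.71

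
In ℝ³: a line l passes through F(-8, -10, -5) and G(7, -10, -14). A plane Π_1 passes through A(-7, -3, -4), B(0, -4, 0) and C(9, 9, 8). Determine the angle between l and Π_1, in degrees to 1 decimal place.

60.4

A direction vector for l is G − F = (15, 0, -9).
AB = (7, -1, 4), AC = (16, 12, 12); a normal to Π_1 is AB × AC = (-60, -20, 100).
Using A: Π_1 has equation -60x - 20y + 100z = 80.
sin θ = |n·v| / (|n||v|) = |-1800| / (√14000 · √306) = 0.86966.
θ ≈ 60.4°.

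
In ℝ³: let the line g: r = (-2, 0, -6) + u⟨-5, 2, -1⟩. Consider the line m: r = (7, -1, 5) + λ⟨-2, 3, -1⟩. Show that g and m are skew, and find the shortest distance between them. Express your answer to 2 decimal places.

9.52

Common perpendicular direction n = (-5, 2, -1) × (-2, 3, -1) = (1, -3, -11).
With w = (7, -1, 5) − (-2, 0, -6) = (9, -1, 11), w · n = -109.
Since n ≠ 0 the lines are not parallel, and w · n = -109 ≠ 0 so they do not intersect; hence they are skew.
Distance = |w · n| / |n| = |-109| / √131 ≈ 9.52.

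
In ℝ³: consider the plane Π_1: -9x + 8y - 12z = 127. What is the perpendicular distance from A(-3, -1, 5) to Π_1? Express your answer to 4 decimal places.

9.8824

n·A − d = (-9)·(-3) + (8)·(-1) + (-12)·(5) − 127 = -168; |n| = √289.
Distance = |-168| / √289 = 168/√289 ≈ 9.8824.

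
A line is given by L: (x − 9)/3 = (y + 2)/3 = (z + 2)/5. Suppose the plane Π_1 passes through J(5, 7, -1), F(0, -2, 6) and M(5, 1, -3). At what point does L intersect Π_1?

L has direction (3, 3, 5) through (9, -2, -2).
JF = (-5, -9, 7), JM = (0, -6, -2); a normal to Π_1 is JF × JM = (60, -10, 30).
Using J: Π_1 has equation 60x - 10y + 30z = 200.
Substitute r = (9, -2, -2) + t(3, 3, 5) into the plane: 500 + 300t = 200, so t = -1.
Intersection: (9, -2, -2) + (-1)·(3, 3, 5) = (6, -5, -7).

(6, -5, -7)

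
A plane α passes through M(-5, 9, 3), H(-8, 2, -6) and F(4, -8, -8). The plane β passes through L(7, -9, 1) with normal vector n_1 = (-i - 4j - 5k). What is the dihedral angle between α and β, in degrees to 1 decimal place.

MH = (-3, -7, -9), MF = (9, -17, -11); a normal to α is MH × MF = (-76, -114, 114).
Using M: α has equation -76x - 114y + 114z = -304.
β: n_1·r = n_1·L gives -x - 4y - 5z = 24.
cos θ = |n₁·n₂| / (|n₁||n₂|) = |-38| / (√31768 · √42).
θ = arccos(0.03290) ≈ 88.1°.

88.1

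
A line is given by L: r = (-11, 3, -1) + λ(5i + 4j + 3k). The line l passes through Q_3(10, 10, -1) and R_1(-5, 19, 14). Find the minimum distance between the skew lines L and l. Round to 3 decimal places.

0.903

A direction vector for l is R_1 − Q_3 = (-15, 9, 15).
Common perpendicular direction n = (5, 4, 3) × (-15, 9, 15) = (33, -120, 105).
With w = (10, 10, -1) − (-11, 3, -1) = (21, 7, 0), w · n = -147.
Distance = |w · n| / |n| = |-147| / √26514 ≈ 0.903.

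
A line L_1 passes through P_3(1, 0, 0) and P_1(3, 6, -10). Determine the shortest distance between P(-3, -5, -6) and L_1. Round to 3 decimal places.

8.576

A direction vector for L_1 is P_1 − P_3 = (2, 6, -10).
Taking (1, 0, 0) on L_1 with direction v = (2, 6, -10): w = P − (1, 0, 0) = (-4, -5, -6), and w × v = (86, -52, -14).
Distance = |w × v| / |v| = √10296 / √140 ≈ 8.576.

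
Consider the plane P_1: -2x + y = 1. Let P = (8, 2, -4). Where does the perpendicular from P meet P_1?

(2, 5, -4)

Foot = P − λn with λ = (n·P − d)/|n|² = (-14 − 1)/5 = -3.
Foot = (8, 2, -4) − (-3)·(-2, 1, 0) = (2, 5, -4).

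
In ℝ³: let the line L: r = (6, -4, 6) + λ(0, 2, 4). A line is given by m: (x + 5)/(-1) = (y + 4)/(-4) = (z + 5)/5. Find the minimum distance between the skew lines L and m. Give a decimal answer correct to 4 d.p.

m has direction (-1, -4, 5) through (-5, -4, -5).
Common perpendicular direction n = (0, 2, 4) × (-1, -4, 5) = (26, -4, 2).
With w = (-5, -4, -5) − (6, -4, 6) = (-11, 0, -11), w · n = -308.
Distance = |w · n| / |n| = |-308| / √696 ≈ 11.6747.

11.6747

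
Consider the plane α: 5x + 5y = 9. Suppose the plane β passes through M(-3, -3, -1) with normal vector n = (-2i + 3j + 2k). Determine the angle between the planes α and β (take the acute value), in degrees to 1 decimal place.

β: n·r = n·M gives -2x + 3y + 2z = -5.
cos θ = |n₁·n₂| / (|n₁||n₂|) = |5| / (√50 · √17).
θ = arccos(0.17150) ≈ 80.1°.

80.1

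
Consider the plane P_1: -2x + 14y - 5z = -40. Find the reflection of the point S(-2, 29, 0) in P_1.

λ = (n·S − d)/|n|² = (410 − (-40))/225 = 2.
Reflection = S − 2λn = (-2, 29, 0) − 4·(-2, 14, -5) = (6, -27, 20).

(6, -27, 20)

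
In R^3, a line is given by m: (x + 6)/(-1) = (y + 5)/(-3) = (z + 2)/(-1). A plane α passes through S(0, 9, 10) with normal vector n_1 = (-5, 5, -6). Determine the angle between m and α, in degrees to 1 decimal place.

7.5

m has direction (-1, -3, -1) through (-6, -5, -2).
α: n_1·r = n_1·S gives -5x + 5y - 6z = -15.
sin θ = |n·v| / (|n||v|) = |-4| / (√86 · √11) = 0.13005.
θ ≈ 7.5°.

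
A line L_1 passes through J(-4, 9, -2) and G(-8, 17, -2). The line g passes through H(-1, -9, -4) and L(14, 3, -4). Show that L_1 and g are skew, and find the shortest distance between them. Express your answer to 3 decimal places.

2.000

A direction vector for L_1 is G − J = (-4, 8, 0).
A direction vector for g is L − H = (15, 12, 0).
Common perpendicular direction n = (-4, 8, 0) × (15, 12, 0) = (0, 0, -168).
With w = (-1, -9, -4) − (-4, 9, -2) = (3, -18, -2), w · n = 336.
Since n ≠ 0 the lines are not parallel, and w · n = 336 ≠ 0 so they do not intersect; hence they are skew.
Distance = |w · n| / |n| = |336| / √28224 ≈ 2.000.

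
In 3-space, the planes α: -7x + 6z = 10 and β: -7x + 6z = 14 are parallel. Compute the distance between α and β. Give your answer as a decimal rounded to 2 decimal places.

Same normal n = (-7, 0, 6) with |n| = √85; distance = |10 − 14| / |n| = 4/√85 ≈ 0.43.

0.43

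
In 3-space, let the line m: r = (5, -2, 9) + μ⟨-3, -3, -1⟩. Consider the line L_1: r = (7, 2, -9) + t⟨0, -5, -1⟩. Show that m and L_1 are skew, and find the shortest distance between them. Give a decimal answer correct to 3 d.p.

18.539

Common perpendicular direction n = (-3, -3, -1) × (0, -5, -1) = (-2, -3, 15).
With w = (7, 2, -9) − (5, -2, 9) = (2, 4, -18), w · n = -286.
Since n ≠ 0 the lines are not parallel, and w · n = -286 ≠ 0 so they do not intersect; hence they are skew.
Distance = |w · n| / |n| = |-286| / √238 ≈ 18.539.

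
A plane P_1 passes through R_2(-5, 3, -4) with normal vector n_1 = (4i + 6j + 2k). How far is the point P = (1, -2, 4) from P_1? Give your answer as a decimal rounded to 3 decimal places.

P_1: n_1·r = n_1·R_2 gives 4x + 6y + 2z = -10.
n·P − d = (4)·(1) + (6)·(-2) + (2)·(4) − (-10) = 10; |n| = √56.
Distance = |10| / √56 = 10/√56 ≈ 1.336.

1.336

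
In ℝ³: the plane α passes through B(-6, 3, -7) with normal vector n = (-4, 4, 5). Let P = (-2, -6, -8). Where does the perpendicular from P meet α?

(-6, -2, -3)

α: n·r = n·B gives -4x + 4y + 5z = 1.
Foot = P − λn with λ = (n·P − d)/|n|² = (-56 − 1)/57 = -1.
Foot = (-2, -6, -8) − (-1)·(-4, 4, 5) = (-6, -2, -3).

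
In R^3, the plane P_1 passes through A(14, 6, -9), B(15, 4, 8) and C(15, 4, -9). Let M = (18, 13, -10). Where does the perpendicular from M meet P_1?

AB = (1, -2, 17), AC = (1, -2, 0); a normal to P_1 is AB × AC = (34, 17, 0).
Using A: P_1 has equation 34x + 17y = 578.
Foot = M − λn with λ = (n·M − d)/|n|² = (833 − 578)/1445 = 3/17.
Foot = (18, 13, -10) − (3/17)·(34, 17, 0) = (12, 10, -10).

(12, 10, -10)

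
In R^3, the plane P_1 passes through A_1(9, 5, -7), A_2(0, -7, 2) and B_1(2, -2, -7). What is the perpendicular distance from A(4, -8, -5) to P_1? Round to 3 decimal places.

A_1A_2 = (-9, -12, 9), A_1B_1 = (-7, -7, 0); a normal to P_1 is A_1A_2 × A_1B_1 = (63, -63, -21).
Using A_1: P_1 has equation 63x - 63y - 21z = 399.
n·A − d = (63)·(4) + (-63)·(-8) + (-21)·(-5) − 399 = 462; |n| = √8379.
Distance = |462| / √8379 = 462/√8379 ≈ 5.047.

5.047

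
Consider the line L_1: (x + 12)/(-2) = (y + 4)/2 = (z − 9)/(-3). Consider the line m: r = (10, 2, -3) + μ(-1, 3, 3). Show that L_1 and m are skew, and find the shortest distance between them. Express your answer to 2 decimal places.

24.07

L_1 has direction (-2, 2, -3) through (-12, -4, 9).
Common perpendicular direction n = (-2, 2, -3) × (-1, 3, 3) = (15, 9, -4).
With w = (10, 2, -3) − (-12, -4, 9) = (22, 6, -12), w · n = 432.
Since n ≠ 0 the lines are not parallel, and w · n = 432 ≠ 0 so they do not intersect; hence they are skew.
Distance = |w · n| / |n| = |432| / √322 ≈ 24.07.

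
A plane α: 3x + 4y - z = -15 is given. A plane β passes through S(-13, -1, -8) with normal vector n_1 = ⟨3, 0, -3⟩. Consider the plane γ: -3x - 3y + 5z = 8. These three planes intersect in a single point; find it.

β: n_1·r = n_1·S gives 3x - 3z = -15.
Solving the 3×3 linear system 3x + 4y - z = -15, 3x - 3z = -15, -3x - 3y + 5z = 8 (e.g. by elimination or Cramer's rule, determinant = -42) gives (-7, 1, -2).

(-7, 1, -2)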